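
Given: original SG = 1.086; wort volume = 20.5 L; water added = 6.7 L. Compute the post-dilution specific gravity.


SG_new = 1 + (SG_old − 1)·V_old/(V_old + V_water)
pts = (1.086 − 1)·1000·20.5/(20.5 + 6.7) = 64.8162
SG_new = 1 + 64.8162/1000

1.0648


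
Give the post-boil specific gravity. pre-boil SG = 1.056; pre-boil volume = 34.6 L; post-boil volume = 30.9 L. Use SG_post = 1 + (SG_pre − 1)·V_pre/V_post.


pts_pre = (1.056 − 1)·1000 = 56.0000
pts_post = 56.0000·34.6/30.9 = 62.7055
SG_post = 1 + 62.7055/1000

1.0627


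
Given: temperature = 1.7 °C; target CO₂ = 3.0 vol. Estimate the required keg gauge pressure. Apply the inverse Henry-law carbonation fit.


psi = vols/(0.01821 + 0.09011·e^(−0.04·T)) − 14.695
psi = 3.0/(0.01821 + 0.09011·e^(−0.04·1.7)) − 14.695

14.6030 psi


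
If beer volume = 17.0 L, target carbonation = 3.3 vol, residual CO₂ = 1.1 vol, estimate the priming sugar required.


sugar = (target − residual)·4.0·V
sugar = (3.3 − 1.1)·4.0·17.0

149.6000 g


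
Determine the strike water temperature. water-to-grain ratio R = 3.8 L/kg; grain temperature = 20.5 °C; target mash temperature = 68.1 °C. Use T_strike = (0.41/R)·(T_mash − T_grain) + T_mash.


T_strike = (0.41/3.8)·(68.1 − 20.5) + 68.1

73.2358 °C


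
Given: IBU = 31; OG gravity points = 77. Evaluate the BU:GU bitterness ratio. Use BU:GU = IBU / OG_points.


BU:GU = 31 / 77

0.4026


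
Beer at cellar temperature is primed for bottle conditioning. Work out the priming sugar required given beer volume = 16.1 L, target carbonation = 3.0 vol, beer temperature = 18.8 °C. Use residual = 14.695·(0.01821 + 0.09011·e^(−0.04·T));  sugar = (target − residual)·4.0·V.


residual = 14.695·(0.01821 + 0.09011·e^(−0.04·18.8)) = 0.8918
sugar = (3.0 − 0.8918)·4.0·16.1

135.7656 g


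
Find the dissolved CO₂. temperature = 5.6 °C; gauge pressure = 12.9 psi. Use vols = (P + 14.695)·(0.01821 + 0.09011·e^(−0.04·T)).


vols = (12.9 + 14.695)·(0.01821 + 0.09011·e^(−0.04·5.6))

2.4901 volumes


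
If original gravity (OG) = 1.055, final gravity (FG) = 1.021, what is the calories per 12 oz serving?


ABW = (OG−FG)·131.25·0.79/FG;  °P = 259 − 259/SG (for OG→OE and FG→AE);  RE = 0.1808·OE + 0.8192·AE;  Cal = (6.9·ABW + 4·(RE−0.1))·FG·3.55
ABW = (1.055 − 1.021)·131.25·0.79/1.021 = 3.4529
OE = 259 − 259/1.055 = 13.5024 °P
AE = 259 − 259/1.021 = 5.3271 °P
RE = 0.1808·13.5024 + 0.8192·5.3271 = 6.8052 °P
Cal = (6.9·3.4529 + 4·(6.8052−0.1))·1.021·3.55

183.5676 kcal


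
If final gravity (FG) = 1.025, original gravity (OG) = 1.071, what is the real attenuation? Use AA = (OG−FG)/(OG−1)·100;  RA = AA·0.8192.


AA = (1.071 − 1.025)/(1.071 − 1)·100 = 64.7887
RA = 64.7887·0.8192

53.0749 %


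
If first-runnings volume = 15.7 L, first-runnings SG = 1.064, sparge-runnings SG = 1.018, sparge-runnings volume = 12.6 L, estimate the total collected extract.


total = Σ (SG_i − 1)·1000·V_i
first = (1.064 − 1)·1000·15.7 = 1004.8000
sparge = (1.018 − 1)·1000·12.6 = 226.8000
total = 1004.8000 + 226.8000

1231.6000 gravity·L


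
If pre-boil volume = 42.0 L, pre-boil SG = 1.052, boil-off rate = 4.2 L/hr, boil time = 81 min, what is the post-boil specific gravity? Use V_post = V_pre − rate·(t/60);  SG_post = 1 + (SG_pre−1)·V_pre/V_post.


V_post = 42.0 − 4.2·(81/60) = 36.3300
SG_post = 1 + (1.052 − 1)·42.0/36.3300

1.0601


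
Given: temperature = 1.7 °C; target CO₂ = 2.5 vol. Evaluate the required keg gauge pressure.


psi = vols/(0.01821 + 0.09011·e^(−0.04·T)) − 14.695
psi = 2.5/(0.01821 + 0.09011·e^(−0.04·1.7)) − 14.695

9.7200 psi


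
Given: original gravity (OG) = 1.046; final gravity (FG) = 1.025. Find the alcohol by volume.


ABV = (OG − FG) · 131.25
ABV = (1.046 − 1.025) · 131.25

2.7563 % ABV


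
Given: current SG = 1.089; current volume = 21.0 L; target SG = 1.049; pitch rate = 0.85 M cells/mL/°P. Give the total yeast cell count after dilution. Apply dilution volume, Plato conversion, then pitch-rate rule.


V_w = V·((SG_c−1)/(SG_t−1)−1);  °P = 259 − 259/SG_t;  cells = rate·(V+V_w)·°P
V_w = 21.0·((1.089−1)/(1.049−1)−1) = 17.1429
V_final = 21.0 + 17.1429 = 38.1429
°P = 259 − 259/1.049 = 12.0982
cells = 0.85·38.1429·12.0982

392.2406 billion cells


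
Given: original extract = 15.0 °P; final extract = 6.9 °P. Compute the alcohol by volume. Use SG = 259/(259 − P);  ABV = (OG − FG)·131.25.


OG = 259/(259 − 15.0) = 1.0615
FG = 259/(259 − 6.9) = 1.0274
ABV = (1.0615 − 1.0274)·131.25

4.4763 % ABV


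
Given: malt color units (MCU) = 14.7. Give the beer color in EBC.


SRM = 1.4922·MCU^0.6859;  EBC = SRM·1.97
SRM = 1.4922·14.7^0.6859 = 9.4295
EBC = 9.4295·1.97

18.5762 EBC


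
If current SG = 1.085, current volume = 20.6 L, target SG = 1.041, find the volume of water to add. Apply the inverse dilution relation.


V_water = V·((SG_curr − 1)/(SG_target − 1) − 1)
V_water = 20.6·((1.085 − 1)/(1.041 − 1) − 1)

22.1073 L


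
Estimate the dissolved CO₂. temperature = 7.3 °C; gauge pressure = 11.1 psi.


vols = (P + 14.695)·(0.01821 + 0.09011·e^(−0.04·T))
vols = (11.1 + 14.695)·(0.01821 + 0.09011·e^(−0.04·7.3))

2.2055 volumes


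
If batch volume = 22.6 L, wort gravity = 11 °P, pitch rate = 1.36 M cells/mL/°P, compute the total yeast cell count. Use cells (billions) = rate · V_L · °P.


cells = 1.36 · 22.6 · 11

338.0960 billion cells


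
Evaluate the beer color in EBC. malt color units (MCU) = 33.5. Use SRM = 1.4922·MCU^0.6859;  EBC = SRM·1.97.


SRM = 1.4922·33.5^0.6859 = 16.5903
EBC = 16.5903·1.97

32.6830 EBC


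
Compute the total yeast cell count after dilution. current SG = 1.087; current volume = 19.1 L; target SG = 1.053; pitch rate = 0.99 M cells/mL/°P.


V_w = V·((SG_c−1)/(SG_t−1)−1);  °P = 259 − 259/SG_t;  cells = rate·(V+V_w)·°P
V_w = 19.1·((1.087−1)/(1.053−1)−1) = 12.2528
V_final = 19.1 + 12.2528 = 31.3528
°P = 259 − 259/1.053 = 13.0361
cells = 0.99·31.3528·13.0361

404.6311 billion cells


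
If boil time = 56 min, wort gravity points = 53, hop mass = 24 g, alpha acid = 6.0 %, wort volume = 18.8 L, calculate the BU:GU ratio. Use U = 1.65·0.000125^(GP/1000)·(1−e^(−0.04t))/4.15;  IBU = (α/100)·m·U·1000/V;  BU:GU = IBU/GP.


U = 1.65·0.000125^(53/1000)·(1−e^(−0.04·56))/4.15 = 0.2206
IBU = (6.0/100)·24·0.2206·1000/18.8 = 16.9002
BU:GU = 16.9002/53

0.3189


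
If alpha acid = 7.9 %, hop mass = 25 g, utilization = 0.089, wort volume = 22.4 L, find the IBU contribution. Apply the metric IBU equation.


IBU = (α/100)·mass·U·1000 / V
IBU = (7.9/100)·25·0.089·1000 / 22.4

7.8471 IBU


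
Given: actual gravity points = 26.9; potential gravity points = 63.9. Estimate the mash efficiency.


efficiency = actual / potential × 100
efficiency = 26.9 / 63.9 × 100

42.0970 %


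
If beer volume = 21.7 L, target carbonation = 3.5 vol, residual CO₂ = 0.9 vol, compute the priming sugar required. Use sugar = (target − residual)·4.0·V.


sugar = (3.5 − 0.9)·4.0·21.7

225.6800 g


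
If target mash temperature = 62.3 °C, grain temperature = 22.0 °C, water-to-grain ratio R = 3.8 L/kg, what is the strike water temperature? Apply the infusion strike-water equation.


T_strike = (0.41/R)·(T_mash − T_grain) + T_mash
T_strike = (0.41/3.8)·(62.3 − 22.0) + 62.3

66.6482 °C


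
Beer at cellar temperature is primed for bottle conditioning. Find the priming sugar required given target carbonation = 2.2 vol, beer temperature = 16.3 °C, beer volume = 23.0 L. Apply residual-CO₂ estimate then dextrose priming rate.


residual = 14.695·(0.01821 + 0.09011·e^(−0.04·T));  sugar = (target − residual)·4.0·V
residual = 14.695·(0.01821 + 0.09011·e^(−0.04·16.3)) = 0.9575
sugar = (2.2 − 0.9575)·4.0·23.0

114.3109 g


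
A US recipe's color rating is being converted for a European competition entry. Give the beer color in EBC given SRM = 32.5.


EBC = SRM · 1.97
EBC = 32.5 · 1.97

64.0250 EBC


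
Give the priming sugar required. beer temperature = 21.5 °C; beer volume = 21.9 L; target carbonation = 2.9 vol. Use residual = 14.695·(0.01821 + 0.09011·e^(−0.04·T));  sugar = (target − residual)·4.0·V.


residual = 14.695·(0.01821 + 0.09011·e^(−0.04·21.5)) = 0.8279
sugar = (2.9 − 0.8279)·4.0·21.9

181.5131 g


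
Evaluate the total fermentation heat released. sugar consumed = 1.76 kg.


Q = m_sugar · 590 kJ/kg
Q = 1.76 · 590

1038.4000 kJ


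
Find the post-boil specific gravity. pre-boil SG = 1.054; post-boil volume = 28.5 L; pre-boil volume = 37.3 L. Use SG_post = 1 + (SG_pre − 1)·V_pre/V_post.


pts_pre = (1.054 − 1)·1000 = 54.0000
pts_post = 54.0000·37.3/28.5 = 70.6737
SG_post = 1 + 70.6737/1000

1.0707


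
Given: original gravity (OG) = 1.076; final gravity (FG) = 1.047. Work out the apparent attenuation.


AA = (OG − FG)/(OG − 1) · 100
AA = (1.076 − 1.047)/(1.076 − 1) · 100

38.1579 %


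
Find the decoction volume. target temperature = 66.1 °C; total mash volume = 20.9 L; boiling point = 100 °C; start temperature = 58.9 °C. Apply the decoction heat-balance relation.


V_dec = V_total·(T_target − T_start)/(T_boil − T_start)
V_dec = 20.9·(66.1 − 58.9)/(100 − 58.9)

3.6613 L


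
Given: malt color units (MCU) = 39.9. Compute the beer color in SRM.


SRM = 1.4922 · MCU^0.6859
SRM = 1.4922 · 39.9^0.6859

18.7040 SRM


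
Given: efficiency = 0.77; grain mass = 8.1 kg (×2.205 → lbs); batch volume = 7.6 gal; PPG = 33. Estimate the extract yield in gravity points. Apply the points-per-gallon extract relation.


points = lbs × PPG × eff / vol
lbs = 8.1 × 2.205 = 17.8605
points = 17.8605 × 33 × 0.77 / 7.6

59.7152 points


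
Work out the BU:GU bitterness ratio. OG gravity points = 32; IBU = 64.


BU:GU = IBU / OG_points
BU:GU = 64 / 32

2.0000


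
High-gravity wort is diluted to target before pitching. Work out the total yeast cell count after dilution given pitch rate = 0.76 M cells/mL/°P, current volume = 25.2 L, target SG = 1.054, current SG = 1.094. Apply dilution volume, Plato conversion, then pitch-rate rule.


V_w = V·((SG_c−1)/(SG_t−1)−1);  °P = 259 − 259/SG_t;  cells = rate·(V+V_w)·°P
V_w = 25.2·((1.094−1)/(1.054−1)−1) = 18.6667
V_final = 25.2 + 18.6667 = 43.8667
°P = 259 − 259/1.054 = 13.2694
cells = 0.76·43.8667·13.2694

442.3858 billion cells


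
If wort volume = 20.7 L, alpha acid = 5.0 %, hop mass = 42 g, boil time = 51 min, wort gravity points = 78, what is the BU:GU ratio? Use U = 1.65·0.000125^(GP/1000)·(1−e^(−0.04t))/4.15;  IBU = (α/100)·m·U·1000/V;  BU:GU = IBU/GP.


U = 1.65·0.000125^(78/1000)·(1−e^(−0.04·51))/4.15 = 0.1716
IBU = (5.0/100)·42·0.1716·1000/20.7 = 17.4080
BU:GU = 17.4080/78

0.2232


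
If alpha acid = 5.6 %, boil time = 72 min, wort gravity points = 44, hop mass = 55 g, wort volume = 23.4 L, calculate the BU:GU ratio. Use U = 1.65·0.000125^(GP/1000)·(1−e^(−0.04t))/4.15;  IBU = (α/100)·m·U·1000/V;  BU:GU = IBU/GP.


U = 1.65·0.000125^(44/1000)·(1−e^(−0.04·72))/4.15 = 0.2527
IBU = (5.6/100)·55·0.2527·1000/23.4 = 33.2617
BU:GU = 33.2617/44

0.7559


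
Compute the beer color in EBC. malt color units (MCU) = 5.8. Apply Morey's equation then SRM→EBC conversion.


SRM = 1.4922·MCU^0.6859;  EBC = SRM·1.97
SRM = 1.4922·5.8^0.6859 = 4.9827
EBC = 4.9827·1.97

9.8159 EBC


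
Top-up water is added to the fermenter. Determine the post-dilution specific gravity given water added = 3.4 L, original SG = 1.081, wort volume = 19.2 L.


SG_new = 1 + (SG_old − 1)·V_old/(V_old + V_water)
pts = (1.081 − 1)·1000·19.2/(19.2 + 3.4) = 68.8142
SG_new = 1 + 68.8142/1000

1.0688


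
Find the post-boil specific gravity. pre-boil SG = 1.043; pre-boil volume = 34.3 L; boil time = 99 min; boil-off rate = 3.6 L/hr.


V_post = V_pre − rate·(t/60);  SG_post = 1 + (SG_pre−1)·V_pre/V_post
V_post = 34.3 − 3.6·(99/60) = 28.3600
SG_post = 1 + (1.043 − 1)·34.3/28.3600

1.0520


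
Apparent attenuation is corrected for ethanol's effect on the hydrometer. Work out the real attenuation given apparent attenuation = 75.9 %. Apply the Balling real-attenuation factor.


RA = AA · 0.8192
RA = 75.9 · 0.8192

62.1773 %


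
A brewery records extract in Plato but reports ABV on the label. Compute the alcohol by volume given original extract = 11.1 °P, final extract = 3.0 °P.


SG = 259/(259 − P);  ABV = (OG − FG)·131.25
OG = 259/(259 − 11.1) = 1.0448
FG = 259/(259 − 3.0) = 1.0117
ABV = (1.0448 − 1.0117)·131.25

4.3388 % ABV


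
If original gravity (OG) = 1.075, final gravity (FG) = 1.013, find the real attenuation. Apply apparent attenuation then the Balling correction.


AA = (OG−FG)/(OG−1)·100;  RA = AA·0.8192
AA = (1.075 − 1.013)/(1.075 − 1)·100 = 82.6667
RA = 82.6667·0.8192

67.7205 %


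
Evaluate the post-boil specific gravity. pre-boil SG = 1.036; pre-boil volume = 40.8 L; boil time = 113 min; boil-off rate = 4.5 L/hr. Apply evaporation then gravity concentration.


V_post = V_pre − rate·(t/60);  SG_post = 1 + (SG_pre−1)·V_pre/V_post
V_post = 40.8 − 4.5·(113/60) = 32.3250
SG_post = 1 + (1.036 − 1)·40.8/32.3250

1.0454


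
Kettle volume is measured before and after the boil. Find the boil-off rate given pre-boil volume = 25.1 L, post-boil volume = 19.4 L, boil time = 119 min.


rate = (V_pre − V_post) / (t_min/60)
rate = (25.1 − 19.4) / (119/60)

2.8739 L/hr


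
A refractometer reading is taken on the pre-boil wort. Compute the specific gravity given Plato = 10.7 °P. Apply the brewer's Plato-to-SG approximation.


SG = 259/(259 − P)
SG = 259/(259 − 10.7)

1.0431


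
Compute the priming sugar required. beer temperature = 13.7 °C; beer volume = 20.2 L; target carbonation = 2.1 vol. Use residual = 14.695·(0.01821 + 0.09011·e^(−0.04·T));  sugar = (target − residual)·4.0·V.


residual = 14.695·(0.01821 + 0.09011·e^(−0.04·13.7)) = 1.0331
sugar = (2.1 − 1.0331)·4.0·20.2

86.2053 g


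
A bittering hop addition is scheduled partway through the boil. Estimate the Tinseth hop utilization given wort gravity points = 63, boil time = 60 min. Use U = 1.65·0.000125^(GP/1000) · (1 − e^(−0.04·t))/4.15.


bigness = 1.65·0.000125^(63/1000) = 0.9367
boil_factor = (1 − e^(−0.04·60))/4.15 = 0.2191
U = 0.9367 · 0.2191

0.2052


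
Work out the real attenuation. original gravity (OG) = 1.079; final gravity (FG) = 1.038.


AA = (OG−FG)/(OG−1)·100;  RA = AA·0.8192
AA = (1.079 − 1.038)/(1.079 − 1)·100 = 51.8987
RA = 51.8987·0.8192

42.5154 %


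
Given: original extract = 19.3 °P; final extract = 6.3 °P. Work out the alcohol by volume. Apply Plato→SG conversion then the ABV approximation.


SG = 259/(259 − P);  ABV = (OG − FG)·131.25
OG = 259/(259 − 19.3) = 1.0805
FG = 259/(259 − 6.3) = 1.0249
ABV = (1.0805 − 1.0249)·131.25

7.2957 % ABV


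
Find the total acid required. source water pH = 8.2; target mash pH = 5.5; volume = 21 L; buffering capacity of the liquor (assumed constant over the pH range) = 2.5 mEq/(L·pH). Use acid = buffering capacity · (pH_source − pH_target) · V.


acid = 2.5 · (8.2 − 5.5) · 21

141.7500 mEq


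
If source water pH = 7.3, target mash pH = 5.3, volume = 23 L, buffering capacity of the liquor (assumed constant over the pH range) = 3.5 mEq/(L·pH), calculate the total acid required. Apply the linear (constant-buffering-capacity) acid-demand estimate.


acid = buffering capacity · (pH_source − pH_target) · V
acid = 3.5 · (7.3 − 5.3) · 23

161.0000 mEq


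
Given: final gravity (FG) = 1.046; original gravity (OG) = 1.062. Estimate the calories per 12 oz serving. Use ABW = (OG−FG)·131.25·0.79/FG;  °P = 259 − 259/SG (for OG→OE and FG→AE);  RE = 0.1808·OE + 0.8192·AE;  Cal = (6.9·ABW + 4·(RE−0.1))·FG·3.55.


ABW = (1.062 − 1.046)·131.25·0.79/1.046 = 1.5860
OE = 259 − 259/1.062 = 15.1205 °P
AE = 259 − 259/1.046 = 11.3901 °P
RE = 0.1808·15.1205 + 0.8192·11.3901 = 12.0645 °P
Cal = (6.9·1.5860 + 4·(12.0645−0.1))·1.046·3.55

218.3487 kcal


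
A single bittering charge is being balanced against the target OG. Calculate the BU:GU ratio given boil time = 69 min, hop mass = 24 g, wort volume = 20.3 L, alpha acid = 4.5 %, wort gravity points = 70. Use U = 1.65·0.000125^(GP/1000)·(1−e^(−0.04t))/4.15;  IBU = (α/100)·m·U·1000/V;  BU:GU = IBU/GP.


U = 1.65·0.000125^(70/1000)·(1−e^(−0.04·69))/4.15 = 0.1985
IBU = (4.5/100)·24·0.1985·1000/20.3 = 10.5621
BU:GU = 10.5621/70

0.1509


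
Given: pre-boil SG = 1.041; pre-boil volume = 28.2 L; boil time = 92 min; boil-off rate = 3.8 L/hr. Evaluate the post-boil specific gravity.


V_post = V_pre − rate·(t/60);  SG_post = 1 + (SG_pre−1)·V_pre/V_post
V_post = 28.2 − 3.8·(92/60) = 22.3733
SG_post = 1 + (1.041 − 1)·28.2/22.3733

1.0517


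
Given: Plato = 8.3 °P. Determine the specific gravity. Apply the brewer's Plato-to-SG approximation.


SG = 259/(259 − P)
SG = 259/(259 − 8.3)

1.0331


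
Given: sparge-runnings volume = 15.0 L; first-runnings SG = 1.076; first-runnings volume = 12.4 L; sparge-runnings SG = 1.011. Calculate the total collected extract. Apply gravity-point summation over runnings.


total = Σ (SG_i − 1)·1000·V_i
first = (1.076 − 1)·1000·12.4 = 942.4000
sparge = (1.011 − 1)·1000·15.0 = 165.0000
total = 942.4000 + 165.0000

1107.4000 gravity·L


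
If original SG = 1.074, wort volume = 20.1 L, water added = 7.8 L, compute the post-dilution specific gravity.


SG_new = 1 + (SG_old − 1)·V_old/(V_old + V_water)
pts = (1.074 − 1)·1000·20.1/(20.1 + 7.8) = 53.3118
SG_new = 1 + 53.3118/1000

1.0533


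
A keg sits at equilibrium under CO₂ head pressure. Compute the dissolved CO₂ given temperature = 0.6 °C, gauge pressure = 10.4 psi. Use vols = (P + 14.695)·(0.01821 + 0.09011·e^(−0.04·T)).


vols = (10.4 + 14.695)·(0.01821 + 0.09011·e^(−0.04·0.6))

2.6647 volumes


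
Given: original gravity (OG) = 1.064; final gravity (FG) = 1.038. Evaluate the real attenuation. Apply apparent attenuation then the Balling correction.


AA = (OG−FG)/(OG−1)·100;  RA = AA·0.8192
AA = (1.064 − 1.038)/(1.064 − 1)·100 = 40.6250
RA = 40.6250·0.8192

33.2800 %


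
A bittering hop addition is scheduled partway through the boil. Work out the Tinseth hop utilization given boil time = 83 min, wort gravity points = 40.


U = 1.65·0.000125^(GP/1000) · (1 − e^(−0.04·t))/4.15
bigness = 1.65·0.000125^(40/1000) = 1.1518
boil_factor = (1 − e^(−0.04·83))/4.15 = 0.2323
U = 1.1518 · 0.2323

0.2675


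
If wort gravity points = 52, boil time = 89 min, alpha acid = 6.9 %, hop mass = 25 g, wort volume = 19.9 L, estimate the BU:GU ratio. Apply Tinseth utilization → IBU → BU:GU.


U = 1.65·0.000125^(GP/1000)·(1−e^(−0.04t))/4.15;  IBU = (α/100)·m·U·1000/V;  BU:GU = IBU/GP
U = 1.65·0.000125^(52/1000)·(1−e^(−0.04·89))/4.15 = 0.2421
IBU = (6.9/100)·25·0.2421·1000/19.9 = 20.9837
BU:GU = 20.9837/52

0.4035


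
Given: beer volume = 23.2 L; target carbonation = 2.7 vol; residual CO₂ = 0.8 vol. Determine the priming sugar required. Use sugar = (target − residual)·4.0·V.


sugar = (2.7 − 0.8)·4.0·23.2

176.3200 g


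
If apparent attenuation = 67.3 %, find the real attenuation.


RA = AA · 0.8192
RA = 67.3 · 0.8192

55.1322 %


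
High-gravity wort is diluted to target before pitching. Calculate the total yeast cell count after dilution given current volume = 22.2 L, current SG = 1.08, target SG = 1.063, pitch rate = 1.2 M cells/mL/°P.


V_w = V·((SG_c−1)/(SG_t−1)−1);  °P = 259 − 259/SG_t;  cells = rate·(V+V_w)·°P
V_w = 22.2·((1.08−1)/(1.063−1)−1) = 5.9905
V_final = 22.2 + 5.9905 = 28.1905
°P = 259 − 259/1.063 = 15.3500
cells = 1.2·28.1905·15.3500

519.2670 billion cells


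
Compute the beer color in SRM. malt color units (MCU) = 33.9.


SRM = 1.4922 · MCU^0.6859
SRM = 1.4922 · 33.9^0.6859

16.7260 SRM


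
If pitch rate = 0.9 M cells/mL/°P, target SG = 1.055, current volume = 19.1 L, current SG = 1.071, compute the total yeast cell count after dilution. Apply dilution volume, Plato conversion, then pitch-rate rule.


V_w = V·((SG_c−1)/(SG_t−1)−1);  °P = 259 − 259/SG_t;  cells = rate·(V+V_w)·°P
V_w = 19.1·((1.071−1)/(1.055−1)−1) = 5.5564
V_final = 19.1 + 5.5564 = 24.6564
°P = 259 − 259/1.055 = 13.5024
cells = 0.9·24.6564·13.5024

299.6274 billion cells


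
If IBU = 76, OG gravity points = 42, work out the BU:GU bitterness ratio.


BU:GU = IBU / OG_points
BU:GU = 76 / 42

1.8095


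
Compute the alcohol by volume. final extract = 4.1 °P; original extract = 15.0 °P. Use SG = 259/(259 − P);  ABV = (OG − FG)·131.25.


OG = 259/(259 − 15.0) = 1.0615
FG = 259/(259 − 4.1) = 1.0161
ABV = (1.0615 − 1.0161)·131.25

5.9575 % ABV


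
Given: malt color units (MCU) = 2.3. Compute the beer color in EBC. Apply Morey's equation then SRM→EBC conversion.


SRM = 1.4922·MCU^0.6859;  EBC = SRM·1.97
SRM = 1.4922·2.3^0.6859 = 2.6420
EBC = 2.6420·1.97

5.2048 EBC


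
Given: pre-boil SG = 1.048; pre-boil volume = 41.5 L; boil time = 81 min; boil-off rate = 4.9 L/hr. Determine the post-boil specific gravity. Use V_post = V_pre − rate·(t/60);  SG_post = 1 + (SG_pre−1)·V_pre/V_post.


V_post = 41.5 − 4.9·(81/60) = 34.8850
SG_post = 1 + (1.048 − 1)·41.5/34.8850

1.0571


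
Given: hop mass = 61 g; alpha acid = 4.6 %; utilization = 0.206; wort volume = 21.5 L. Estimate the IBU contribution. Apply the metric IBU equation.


IBU = (α/100)·mass·U·1000 / V
IBU = (4.6/100)·61·0.206·1000 / 21.5

26.8854 IBU


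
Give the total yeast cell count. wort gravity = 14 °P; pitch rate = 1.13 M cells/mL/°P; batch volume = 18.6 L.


cells (billions) = rate · V_L · °P
cells = 1.13 · 18.6 · 14

294.2520 billion cells


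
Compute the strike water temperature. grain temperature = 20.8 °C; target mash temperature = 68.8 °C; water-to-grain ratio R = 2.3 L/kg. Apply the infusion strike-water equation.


T_strike = (0.41/R)·(T_mash − T_grain) + T_mash
T_strike = (0.41/2.3)·(68.8 − 20.8) + 68.8

77.3565 °C


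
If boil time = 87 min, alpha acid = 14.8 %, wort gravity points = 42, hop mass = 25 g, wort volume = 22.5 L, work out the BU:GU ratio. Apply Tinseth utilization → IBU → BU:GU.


U = 1.65·0.000125^(GP/1000)·(1−e^(−0.04t))/4.15;  IBU = (α/100)·m·U·1000/V;  BU:GU = IBU/GP
U = 1.65·0.000125^(42/1000)·(1−e^(−0.04·87))/4.15 = 0.2642
IBU = (14.8/100)·25·0.2642·1000/22.5 = 43.4446
BU:GU = 43.4446/42

1.0344


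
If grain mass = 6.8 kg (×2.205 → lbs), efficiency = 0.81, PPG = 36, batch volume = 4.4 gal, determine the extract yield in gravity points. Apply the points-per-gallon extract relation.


points = lbs × PPG × eff / vol
lbs = 6.8 × 2.205 = 14.9940
points = 14.9940 × 36 × 0.81 / 4.4

99.3693 points


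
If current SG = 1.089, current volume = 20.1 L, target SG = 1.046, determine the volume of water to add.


V_water = V·((SG_curr − 1)/(SG_target − 1) − 1)
V_water = 20.1·((1.089 − 1)/(1.046 − 1) − 1)

18.7891 L


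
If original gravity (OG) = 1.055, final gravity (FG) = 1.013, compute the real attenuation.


AA = (OG−FG)/(OG−1)·100;  RA = AA·0.8192
AA = (1.055 − 1.013)/(1.055 − 1)·100 = 76.3636
RA = 76.3636·0.8192

62.5571 %


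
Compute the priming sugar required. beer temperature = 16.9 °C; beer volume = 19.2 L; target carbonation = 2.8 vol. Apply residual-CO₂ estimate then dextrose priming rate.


residual = 14.695·(0.01821 + 0.09011·e^(−0.04·T));  sugar = (target − residual)·4.0·V
residual = 14.695·(0.01821 + 0.09011·e^(−0.04·16.9)) = 0.9411
sugar = (2.8 − 0.9411)·4.0·19.2

142.7612 g


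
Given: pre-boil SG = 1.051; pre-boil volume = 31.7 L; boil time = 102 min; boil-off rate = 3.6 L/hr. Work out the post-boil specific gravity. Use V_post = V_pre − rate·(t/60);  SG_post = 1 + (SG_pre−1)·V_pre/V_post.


V_post = 31.7 − 3.6·(102/60) = 25.5800
SG_post = 1 + (1.051 − 1)·31.7/25.5800

1.0632


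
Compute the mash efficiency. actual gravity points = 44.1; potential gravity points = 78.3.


efficiency = actual / potential × 100
efficiency = 44.1 / 78.3 × 100

56.3218 %


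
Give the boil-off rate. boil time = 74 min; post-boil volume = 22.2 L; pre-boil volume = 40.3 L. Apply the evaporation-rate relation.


rate = (V_pre − V_post) / (t_min/60)
rate = (40.3 − 22.2) / (74/60)

14.6757 L/hr


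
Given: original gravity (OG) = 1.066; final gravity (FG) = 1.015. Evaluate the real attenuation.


AA = (OG−FG)/(OG−1)·100;  RA = AA·0.8192
AA = (1.066 − 1.015)/(1.066 − 1)·100 = 77.2727
RA = 77.2727·0.8192

63.3018 %


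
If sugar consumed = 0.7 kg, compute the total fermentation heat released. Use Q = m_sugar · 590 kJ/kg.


Q = 0.7 · 590

413.0000 kJ


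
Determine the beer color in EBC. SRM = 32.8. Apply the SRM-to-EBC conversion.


EBC = SRM · 1.97
EBC = 32.8 · 1.97

64.6160 EBC


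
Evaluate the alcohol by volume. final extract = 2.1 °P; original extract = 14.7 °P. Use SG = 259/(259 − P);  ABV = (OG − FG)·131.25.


OG = 259/(259 − 14.7) = 1.0602
FG = 259/(259 − 2.1) = 1.0082
ABV = (1.0602 − 1.0082)·131.25

6.8247 % ABV


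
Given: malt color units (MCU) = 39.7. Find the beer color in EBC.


SRM = 1.4922·MCU^0.6859;  EBC = SRM·1.97
SRM = 1.4922·39.7^0.6859 = 18.6396
EBC = 18.6396·1.97

36.7201 EBC


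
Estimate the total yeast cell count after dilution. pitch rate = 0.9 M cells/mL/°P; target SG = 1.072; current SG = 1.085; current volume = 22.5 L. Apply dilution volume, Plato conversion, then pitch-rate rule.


V_w = V·((SG_c−1)/(SG_t−1)−1);  °P = 259 − 259/SG_t;  cells = rate·(V+V_w)·°P
V_w = 22.5·((1.085−1)/(1.072−1)−1) = 4.0625
V_final = 22.5 + 4.0625 = 26.5625
°P = 259 − 259/1.072 = 17.3955
cells = 0.9·26.5625·17.3955

415.8617 billion cells


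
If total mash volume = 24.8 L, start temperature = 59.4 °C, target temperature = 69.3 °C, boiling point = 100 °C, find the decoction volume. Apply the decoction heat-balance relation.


V_dec = V_total·(T_target − T_start)/(T_boil − T_start)
V_dec = 24.8·(69.3 − 59.4)/(100 − 59.4)

6.0473 L


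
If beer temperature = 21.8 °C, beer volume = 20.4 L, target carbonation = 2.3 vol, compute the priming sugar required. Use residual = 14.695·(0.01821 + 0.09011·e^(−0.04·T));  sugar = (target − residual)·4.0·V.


residual = 14.695·(0.01821 + 0.09011·e^(−0.04·21.8)) = 0.8212
sugar = (2.3 − 0.8212)·4.0·20.4

120.6661 g


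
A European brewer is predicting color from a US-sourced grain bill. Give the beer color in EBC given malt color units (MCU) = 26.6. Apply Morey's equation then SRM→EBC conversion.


SRM = 1.4922·MCU^0.6859;  EBC = SRM·1.97
SRM = 1.4922·26.6^0.6859 = 14.1629
EBC = 14.1629·1.97

27.9010 EBC


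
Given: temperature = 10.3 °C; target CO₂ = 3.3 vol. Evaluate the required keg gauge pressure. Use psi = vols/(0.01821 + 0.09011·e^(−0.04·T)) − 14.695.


psi = 3.3/(0.01821 + 0.09011·e^(−0.04·10.3)) − 14.695

27.6713 psi


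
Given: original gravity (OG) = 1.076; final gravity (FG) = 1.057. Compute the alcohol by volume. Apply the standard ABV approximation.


ABV = (OG − FG) · 131.25
ABV = (1.076 − 1.057) · 131.25

2.4938 % ABV


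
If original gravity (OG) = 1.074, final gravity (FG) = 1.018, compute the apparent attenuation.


AA = (OG − FG)/(OG − 1) · 100
AA = (1.074 − 1.018)/(1.074 − 1) · 100

75.6757 %


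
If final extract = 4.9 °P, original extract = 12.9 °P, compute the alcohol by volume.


SG = 259/(259 − P);  ABV = (OG − FG)·131.25
OG = 259/(259 − 12.9) = 1.0524
FG = 259/(259 − 4.9) = 1.0193
ABV = (1.0524 − 1.0193)·131.25

4.3488 % ABV


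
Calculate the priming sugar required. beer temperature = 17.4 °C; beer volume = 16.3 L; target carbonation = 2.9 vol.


residual = 14.695·(0.01821 + 0.09011·e^(−0.04·T));  sugar = (target − residual)·4.0·V
residual = 14.695·(0.01821 + 0.09011·e^(−0.04·17.4)) = 0.9278
sugar = (2.9 − 0.9278)·4.0·16.3

128.5879 g


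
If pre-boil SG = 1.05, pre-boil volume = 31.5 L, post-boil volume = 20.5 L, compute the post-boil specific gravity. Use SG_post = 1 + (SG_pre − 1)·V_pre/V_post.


pts_pre = (1.05 − 1)·1000 = 50.0000
pts_post = 50.0000·31.5/20.5 = 76.8293
SG_post = 1 + 76.8293/1000

1.0768


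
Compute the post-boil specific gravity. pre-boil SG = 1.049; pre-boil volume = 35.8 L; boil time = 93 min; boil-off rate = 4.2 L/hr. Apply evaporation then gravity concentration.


V_post = V_pre − rate·(t/60);  SG_post = 1 + (SG_pre−1)·V_pre/V_post
V_post = 35.8 − 4.2·(93/60) = 29.2900
SG_post = 1 + (1.049 − 1)·35.8/29.2900

1.0599


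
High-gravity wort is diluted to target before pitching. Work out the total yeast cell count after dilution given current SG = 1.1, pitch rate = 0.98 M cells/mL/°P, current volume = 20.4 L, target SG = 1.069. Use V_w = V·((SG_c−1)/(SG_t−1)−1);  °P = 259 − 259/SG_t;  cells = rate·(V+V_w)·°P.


V_w = 20.4·((1.1−1)/(1.069−1)−1) = 9.1652
V_final = 20.4 + 9.1652 = 29.5652
°P = 259 − 259/1.069 = 16.7175
cells = 0.98·29.5652·16.7175

484.3712 billion cells


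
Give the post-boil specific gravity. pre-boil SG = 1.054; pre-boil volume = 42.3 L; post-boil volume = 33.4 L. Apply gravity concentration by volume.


SG_post = 1 + (SG_pre − 1)·V_pre/V_post
pts_pre = (1.054 − 1)·1000 = 54.0000
pts_post = 54.0000·42.3/33.4 = 68.3892
SG_post = 1 + 68.3892/1000

1.0684


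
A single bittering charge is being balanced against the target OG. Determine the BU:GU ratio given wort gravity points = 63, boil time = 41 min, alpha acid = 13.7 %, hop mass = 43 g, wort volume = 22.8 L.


U = 1.65·0.000125^(GP/1000)·(1−e^(−0.04t))/4.15;  IBU = (α/100)·m·U·1000/V;  BU:GU = IBU/GP
U = 1.65·0.000125^(63/1000)·(1−e^(−0.04·41))/4.15 = 0.1819
IBU = (13.7/100)·43·0.1819·1000/22.8 = 47.0047
BU:GU = 47.0047/63

0.7461


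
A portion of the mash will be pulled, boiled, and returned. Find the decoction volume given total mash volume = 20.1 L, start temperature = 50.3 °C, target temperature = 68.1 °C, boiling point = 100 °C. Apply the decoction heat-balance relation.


V_dec = V_total·(T_target − T_start)/(T_boil − T_start)
V_dec = 20.1·(68.1 − 50.3)/(100 − 50.3)

7.1988 L


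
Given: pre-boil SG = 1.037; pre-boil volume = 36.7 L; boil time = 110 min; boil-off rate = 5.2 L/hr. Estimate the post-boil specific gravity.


V_post = V_pre − rate·(t/60);  SG_post = 1 + (SG_pre−1)·V_pre/V_post
V_post = 36.7 − 5.2·(110/60) = 27.1667
SG_post = 1 + (1.037 − 1)·36.7/27.1667

1.0500


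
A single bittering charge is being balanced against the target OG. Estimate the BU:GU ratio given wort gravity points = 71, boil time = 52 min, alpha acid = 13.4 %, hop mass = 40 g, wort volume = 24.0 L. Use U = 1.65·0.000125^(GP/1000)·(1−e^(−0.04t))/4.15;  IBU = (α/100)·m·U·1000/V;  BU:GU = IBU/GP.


U = 1.65·0.000125^(71/1000)·(1−e^(−0.04·52))/4.15 = 0.1838
IBU = (13.4/100)·40·0.1838·1000/24.0 = 41.0500
BU:GU = 41.0500/71

0.5782


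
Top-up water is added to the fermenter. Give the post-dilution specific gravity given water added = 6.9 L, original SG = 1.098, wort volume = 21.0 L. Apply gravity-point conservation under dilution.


SG_new = 1 + (SG_old − 1)·V_old/(V_old + V_water)
pts = (1.098 − 1)·1000·21.0/(21.0 + 6.9) = 73.7634
SG_new = 1 + 73.7634/1000

1.0738


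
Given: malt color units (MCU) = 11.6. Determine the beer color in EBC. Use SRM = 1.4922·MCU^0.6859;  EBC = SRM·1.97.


SRM = 1.4922·11.6^0.6859 = 8.0157
EBC = 8.0157·1.97

15.7908 EBC


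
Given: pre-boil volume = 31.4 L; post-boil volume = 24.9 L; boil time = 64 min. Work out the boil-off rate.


rate = (V_pre − V_post) / (t_min/60)
rate = (31.4 − 24.9) / (64/60)

6.0938 L/hr


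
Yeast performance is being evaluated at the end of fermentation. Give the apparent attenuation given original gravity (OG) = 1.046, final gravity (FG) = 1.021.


AA = (OG − FG)/(OG − 1) · 100
AA = (1.046 − 1.021)/(1.046 − 1) · 100

54.3478 %


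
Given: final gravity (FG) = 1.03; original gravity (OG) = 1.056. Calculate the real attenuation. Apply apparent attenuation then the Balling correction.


AA = (OG−FG)/(OG−1)·100;  RA = AA·0.8192
AA = (1.056 − 1.03)/(1.056 − 1)·100 = 46.4286
RA = 46.4286·0.8192

38.0343 %


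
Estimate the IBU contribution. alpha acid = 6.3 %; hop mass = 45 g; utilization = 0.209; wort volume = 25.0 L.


IBU = (α/100)·mass·U·1000 / V
IBU = (6.3/100)·45·0.209·1000 / 25.0

23.7006 IBU


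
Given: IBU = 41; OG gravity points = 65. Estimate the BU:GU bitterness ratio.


BU:GU = IBU / OG_points
BU:GU = 41 / 65

0.6308


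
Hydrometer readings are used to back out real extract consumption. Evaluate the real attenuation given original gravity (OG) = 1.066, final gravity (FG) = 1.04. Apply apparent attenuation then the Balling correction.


AA = (OG−FG)/(OG−1)·100;  RA = AA·0.8192
AA = (1.066 − 1.04)/(1.066 − 1)·100 = 39.3939
RA = 39.3939·0.8192

32.2715 %


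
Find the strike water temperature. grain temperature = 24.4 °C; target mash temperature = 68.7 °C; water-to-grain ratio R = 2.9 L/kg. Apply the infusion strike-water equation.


T_strike = (0.41/R)·(T_mash − T_grain) + T_mash
T_strike = (0.41/2.9)·(68.7 − 24.4) + 68.7

74.9631 °C


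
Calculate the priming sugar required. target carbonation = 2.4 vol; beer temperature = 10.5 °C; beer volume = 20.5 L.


residual = 14.695·(0.01821 + 0.09011·e^(−0.04·T));  sugar = (target − residual)·4.0·V
residual = 14.695·(0.01821 + 0.09011·e^(−0.04·10.5)) = 1.1376
sugar = (2.4 − 1.1376)·4.0·20.5

103.5139 g


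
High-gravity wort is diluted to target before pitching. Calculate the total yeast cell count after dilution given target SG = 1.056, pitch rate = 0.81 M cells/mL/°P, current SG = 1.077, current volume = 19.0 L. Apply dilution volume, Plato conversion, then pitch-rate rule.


V_w = V·((SG_c−1)/(SG_t−1)−1);  °P = 259 − 259/SG_t;  cells = rate·(V+V_w)·°P
V_w = 19.0·((1.077−1)/(1.056−1)−1) = 7.1250
V_final = 19.0 + 7.1250 = 26.1250
°P = 259 − 259/1.056 = 13.7348
cells = 0.81·26.1250·13.7348

290.6466 billion cells


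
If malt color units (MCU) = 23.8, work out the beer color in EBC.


SRM = 1.4922·MCU^0.6859;  EBC = SRM·1.97
SRM = 1.4922·23.8^0.6859 = 13.1226
EBC = 13.1226·1.97

25.8516 EBC


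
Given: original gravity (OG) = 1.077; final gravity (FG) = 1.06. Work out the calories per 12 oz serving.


ABW = (OG−FG)·131.25·0.79/FG;  °P = 259 − 259/SG (for OG→OE and FG→AE);  RE = 0.1808·OE + 0.8192·AE;  Cal = (6.9·ABW + 4·(RE−0.1))·FG·3.55
ABW = (1.077 − 1.06)·131.25·0.79/1.06 = 1.6629
OE = 259 − 259/1.077 = 18.5172 °P
AE = 259 − 259/1.06 = 14.6604 °P
RE = 0.1808·18.5172 + 0.8192·14.6604 = 15.3577 °P
Cal = (6.9·1.6629 + 4·(15.3577−0.1))·1.06·3.55

272.8357 kcal


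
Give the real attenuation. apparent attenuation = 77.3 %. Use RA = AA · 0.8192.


RA = 77.3 · 0.8192

63.3242 %


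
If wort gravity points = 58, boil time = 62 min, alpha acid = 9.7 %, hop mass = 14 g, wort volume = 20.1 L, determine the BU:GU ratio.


U = 1.65·0.000125^(GP/1000)·(1−e^(−0.04t))/4.15;  IBU = (α/100)·m·U·1000/V;  BU:GU = IBU/GP
U = 1.65·0.000125^(58/1000)·(1−e^(−0.04·62))/4.15 = 0.2163
IBU = (9.7/100)·14·0.2163·1000/20.1 = 14.6143
BU:GU = 14.6143/58

0.2520


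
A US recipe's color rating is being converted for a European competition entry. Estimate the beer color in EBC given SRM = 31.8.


EBC = SRM · 1.97
EBC = 31.8 · 1.97

62.6460 EBC


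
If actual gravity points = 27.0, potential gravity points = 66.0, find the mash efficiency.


efficiency = actual / potential × 100
efficiency = 27.0 / 66.0 × 100

40.9091 %


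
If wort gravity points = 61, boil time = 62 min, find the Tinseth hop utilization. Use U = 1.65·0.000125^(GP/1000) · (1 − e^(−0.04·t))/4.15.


bigness = 1.65·0.000125^(61/1000) = 0.9537
boil_factor = (1 − e^(−0.04·62))/4.15 = 0.2208
U = 0.9537 · 0.2208

0.2106


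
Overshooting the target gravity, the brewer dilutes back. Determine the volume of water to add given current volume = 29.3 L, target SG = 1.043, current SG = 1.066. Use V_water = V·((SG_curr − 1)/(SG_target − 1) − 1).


V_water = 29.3·((1.066 − 1)/(1.043 − 1) − 1)

15.6721 L


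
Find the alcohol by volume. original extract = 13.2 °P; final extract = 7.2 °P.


SG = 259/(259 − P);  ABV = (OG − FG)·131.25
OG = 259/(259 − 13.2) = 1.0537
FG = 259/(259 − 7.2) = 1.0286
ABV = (1.0537 − 1.0286)·131.25

3.2954 % ABV


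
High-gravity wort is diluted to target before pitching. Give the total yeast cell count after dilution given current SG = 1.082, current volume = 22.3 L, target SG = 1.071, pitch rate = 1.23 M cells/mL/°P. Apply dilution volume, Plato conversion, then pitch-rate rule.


V_w = V·((SG_c−1)/(SG_t−1)−1);  °P = 259 − 259/SG_t;  cells = rate·(V+V_w)·°P
V_w = 22.3·((1.082−1)/(1.071−1)−1) = 3.4549
V_final = 22.3 + 3.4549 = 25.7549
°P = 259 − 259/1.071 = 17.1699
cells = 1.23·25.7549·17.1699

543.9189 billion cells


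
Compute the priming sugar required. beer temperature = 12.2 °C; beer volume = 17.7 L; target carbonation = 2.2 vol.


residual = 14.695·(0.01821 + 0.09011·e^(−0.04·T));  sugar = (target − residual)·4.0·V
residual = 14.695·(0.01821 + 0.09011·e^(−0.04·12.2)) = 1.0804
sugar = (2.2 − 1.0804)·4.0·17.7

79.2649 g


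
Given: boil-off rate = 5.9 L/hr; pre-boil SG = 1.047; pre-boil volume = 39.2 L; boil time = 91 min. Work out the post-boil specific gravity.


V_post = V_pre − rate·(t/60);  SG_post = 1 + (SG_pre−1)·V_pre/V_post
V_post = 39.2 − 5.9·(91/60) = 30.2517
SG_post = 1 + (1.047 − 1)·39.2/30.2517

1.0609


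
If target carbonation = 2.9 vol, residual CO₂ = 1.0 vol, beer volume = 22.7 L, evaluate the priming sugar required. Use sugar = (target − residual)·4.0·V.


sugar = (2.9 − 1.0)·4.0·22.7

172.5200 g


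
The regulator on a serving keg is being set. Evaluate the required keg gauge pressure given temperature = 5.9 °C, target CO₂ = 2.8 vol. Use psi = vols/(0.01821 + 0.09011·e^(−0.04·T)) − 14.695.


psi = 2.8/(0.01821 + 0.09011·e^(−0.04·5.9)) − 14.695

16.6329 psi


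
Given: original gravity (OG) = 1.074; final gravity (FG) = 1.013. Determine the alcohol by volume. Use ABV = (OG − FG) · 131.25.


ABV = (1.074 − 1.013) · 131.25

8.0063 % ABV


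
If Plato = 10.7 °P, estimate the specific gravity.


SG = 259/(259 − P)
SG = 259/(259 − 10.7)

1.0431


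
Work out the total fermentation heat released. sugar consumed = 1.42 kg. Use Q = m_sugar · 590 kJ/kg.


Q = 1.42 · 590

837.8000 kJ


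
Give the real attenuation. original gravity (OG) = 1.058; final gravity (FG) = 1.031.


AA = (OG−FG)/(OG−1)·100;  RA = AA·0.8192
AA = (1.058 − 1.031)/(1.058 − 1)·100 = 46.5517
RA = 46.5517·0.8192

38.1352 %


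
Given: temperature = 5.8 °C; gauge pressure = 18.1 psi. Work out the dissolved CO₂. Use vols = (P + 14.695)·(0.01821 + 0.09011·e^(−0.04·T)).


vols = (18.1 + 14.695)·(0.01821 + 0.09011·e^(−0.04·5.8))

2.9405 volumes
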